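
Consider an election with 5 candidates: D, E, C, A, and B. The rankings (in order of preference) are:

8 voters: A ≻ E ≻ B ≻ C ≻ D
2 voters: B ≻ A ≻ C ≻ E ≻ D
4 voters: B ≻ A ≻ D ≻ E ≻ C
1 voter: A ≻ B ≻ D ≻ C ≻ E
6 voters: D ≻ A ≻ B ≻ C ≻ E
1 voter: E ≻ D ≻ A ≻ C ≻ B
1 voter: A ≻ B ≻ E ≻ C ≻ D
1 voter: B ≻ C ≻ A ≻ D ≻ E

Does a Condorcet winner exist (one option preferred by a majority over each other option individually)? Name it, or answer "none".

A vs D: 17–7 for A.
A vs E: 23–1 for A.
A vs C: 23–1 for A.
A vs B: 17–7 for A.
A beats every other option head-to-head.

A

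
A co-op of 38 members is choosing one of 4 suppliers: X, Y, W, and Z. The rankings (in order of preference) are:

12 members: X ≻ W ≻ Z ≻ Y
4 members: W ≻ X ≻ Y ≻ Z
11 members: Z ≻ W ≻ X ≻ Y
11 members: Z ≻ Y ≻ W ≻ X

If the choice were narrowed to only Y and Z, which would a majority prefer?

Z

Voters preferring Y to Z: 4; preferring Z to Y: 34.
Z wins the head-to-head.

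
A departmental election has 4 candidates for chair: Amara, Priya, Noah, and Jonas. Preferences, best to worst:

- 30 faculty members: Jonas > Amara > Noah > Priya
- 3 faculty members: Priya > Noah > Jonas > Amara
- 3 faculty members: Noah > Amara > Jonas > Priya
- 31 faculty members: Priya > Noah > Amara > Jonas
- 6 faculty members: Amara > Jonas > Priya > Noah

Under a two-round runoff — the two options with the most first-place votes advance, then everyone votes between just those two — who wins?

Round 1 first-place votes: Amara 6, Priya 34, Noah 3, Jonas 30.
Priya and Jonas advance.
Runoff: Priya is preferred to Jonas by 34 voters; Jonas by 39.
Jonas wins the runoff.

Jonas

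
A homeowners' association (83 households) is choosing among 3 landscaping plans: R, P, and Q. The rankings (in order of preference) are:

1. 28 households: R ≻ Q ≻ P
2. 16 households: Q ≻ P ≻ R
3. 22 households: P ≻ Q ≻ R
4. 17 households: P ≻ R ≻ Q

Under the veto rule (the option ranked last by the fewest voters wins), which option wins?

Last-place votes: R 38, P 28, Q 17.
Q is ranked last by the fewest voters, so Q wins.

Q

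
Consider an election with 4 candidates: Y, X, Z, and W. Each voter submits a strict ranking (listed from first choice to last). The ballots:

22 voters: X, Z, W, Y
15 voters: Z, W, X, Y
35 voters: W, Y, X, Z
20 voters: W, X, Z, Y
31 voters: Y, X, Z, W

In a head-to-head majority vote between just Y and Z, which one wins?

Voters preferring Y to Z: 66; preferring Z to Y: 57.
Y wins the head-to-head.

Y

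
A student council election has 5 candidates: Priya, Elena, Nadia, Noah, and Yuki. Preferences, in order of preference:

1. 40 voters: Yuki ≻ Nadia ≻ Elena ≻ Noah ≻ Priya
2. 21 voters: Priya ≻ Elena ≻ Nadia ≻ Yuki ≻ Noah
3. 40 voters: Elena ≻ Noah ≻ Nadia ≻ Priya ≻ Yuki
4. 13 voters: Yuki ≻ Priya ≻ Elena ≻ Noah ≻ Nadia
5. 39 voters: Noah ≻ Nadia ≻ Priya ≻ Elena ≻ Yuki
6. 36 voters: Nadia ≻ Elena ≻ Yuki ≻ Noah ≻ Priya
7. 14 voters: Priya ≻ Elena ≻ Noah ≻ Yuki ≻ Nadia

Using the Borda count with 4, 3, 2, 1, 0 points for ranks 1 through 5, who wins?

Elena

Priya: 40·0 + 21·4 + 40·1 + 13·3 + 39·2 + 36·0 + 14·4 = 297
Elena: 40·2 + 21·3 + 40·4 + 13·2 + 39·1 + 36·3 + 14·3 = 518
Nadia: 40·3 + 21·2 + 40·2 + 13·0 + 39·3 + 36·4 + 14·0 = 503
Noah: 40·1 + 21·0 + 40·3 + 13·1 + 39·4 + 36·1 + 14·2 = 393
Yuki: 40·4 + 21·1 + 40·0 + 13·4 + 39·0 + 36·2 + 14·1 = 319
Elena has the highest Borda score (518).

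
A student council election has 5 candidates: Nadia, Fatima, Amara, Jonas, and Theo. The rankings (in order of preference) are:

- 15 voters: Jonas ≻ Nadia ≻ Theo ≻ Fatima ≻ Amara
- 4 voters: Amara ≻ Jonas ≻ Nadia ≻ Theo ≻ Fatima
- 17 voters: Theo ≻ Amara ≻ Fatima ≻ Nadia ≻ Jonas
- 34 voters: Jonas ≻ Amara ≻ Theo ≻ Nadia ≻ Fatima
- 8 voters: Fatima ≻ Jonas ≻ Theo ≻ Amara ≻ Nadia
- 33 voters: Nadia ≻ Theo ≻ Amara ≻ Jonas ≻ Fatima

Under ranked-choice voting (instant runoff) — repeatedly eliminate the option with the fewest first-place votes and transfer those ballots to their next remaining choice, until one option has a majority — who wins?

Round 1: Nadia 33, Fatima 8, Amara 4, Jonas 49, Theo 17. Eliminate Amara.
Round 2: Nadia 33, Fatima 8, Jonas 53, Theo 17. Eliminate Fatima.
Round 3: Nadia 33, Jonas 61, Theo 17. Jonas has a majority.

Jonas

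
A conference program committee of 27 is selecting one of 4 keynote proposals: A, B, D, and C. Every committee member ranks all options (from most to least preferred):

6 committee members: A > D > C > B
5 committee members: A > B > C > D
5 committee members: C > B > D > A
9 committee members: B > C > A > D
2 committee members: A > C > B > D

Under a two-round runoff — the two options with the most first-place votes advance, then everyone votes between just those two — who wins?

B

Round 1 first-place votes: A 13, B 9, D 0, C 5.
A and B advance.
Runoff: A is preferred to B by 13 voters; B by 14.
B wins the runoff.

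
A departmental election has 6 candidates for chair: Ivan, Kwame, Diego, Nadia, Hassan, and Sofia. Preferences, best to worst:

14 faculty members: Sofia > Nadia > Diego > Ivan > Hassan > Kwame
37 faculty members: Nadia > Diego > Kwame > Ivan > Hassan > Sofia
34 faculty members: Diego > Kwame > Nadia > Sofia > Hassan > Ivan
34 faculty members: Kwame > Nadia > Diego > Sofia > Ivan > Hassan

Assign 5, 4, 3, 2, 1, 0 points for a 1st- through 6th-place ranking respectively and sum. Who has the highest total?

Ivan: 14·2 + 37·2 + 34·0 + 34·1 = 136
Kwame: 14·0 + 37·3 + 34·4 + 34·5 = 417
Diego: 14·3 + 37·4 + 34·5 + 34·3 = 462
Nadia: 14·4 + 37·5 + 34·3 + 34·4 = 479
Hassan: 14·1 + 37·1 + 34·1 + 34·0 = 85
Sofia: 14·5 + 37·0 + 34·2 + 34·2 = 206
Nadia has the highest Borda score (479).

Nadia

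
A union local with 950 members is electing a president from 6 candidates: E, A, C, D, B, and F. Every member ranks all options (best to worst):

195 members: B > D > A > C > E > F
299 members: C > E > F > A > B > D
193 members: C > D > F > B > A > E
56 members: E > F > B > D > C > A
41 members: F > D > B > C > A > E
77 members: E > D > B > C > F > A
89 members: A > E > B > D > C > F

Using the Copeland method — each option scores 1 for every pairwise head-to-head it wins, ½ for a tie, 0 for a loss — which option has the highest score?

E: beats D, B, and F; loses to A and C → score 3.
A: beats E; loses to C, D, B, and F → score 1.
C: beats E, A, D, B, and F → score 5.
D: beats A and F; loses to E, C, and B → score 2.
B: beats A and D; loses to E, C, and F → score 2.
F: beats A and B; loses to E, C, and D → score 2.
C has the best pairwise record.

C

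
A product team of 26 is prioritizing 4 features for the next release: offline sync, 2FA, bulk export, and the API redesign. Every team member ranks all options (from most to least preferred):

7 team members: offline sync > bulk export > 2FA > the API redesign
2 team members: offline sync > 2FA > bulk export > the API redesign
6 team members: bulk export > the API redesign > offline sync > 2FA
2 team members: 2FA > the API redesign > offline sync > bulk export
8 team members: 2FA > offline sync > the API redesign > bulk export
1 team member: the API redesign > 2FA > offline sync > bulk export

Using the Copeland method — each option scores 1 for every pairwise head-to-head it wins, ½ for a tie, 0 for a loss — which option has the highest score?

offline sync: beats 2FA, bulk export, and the API redesign → score 3.
2FA: beats the API redesign; ties bulk export; loses to offline sync → score 1.5.
bulk export: beats the API redesign; ties 2FA; loses to offline sync → score 1.5.
the API redesign: loses to offline sync, 2FA, and bulk export → score 0.
offline sync has the best pairwise record.

offline sync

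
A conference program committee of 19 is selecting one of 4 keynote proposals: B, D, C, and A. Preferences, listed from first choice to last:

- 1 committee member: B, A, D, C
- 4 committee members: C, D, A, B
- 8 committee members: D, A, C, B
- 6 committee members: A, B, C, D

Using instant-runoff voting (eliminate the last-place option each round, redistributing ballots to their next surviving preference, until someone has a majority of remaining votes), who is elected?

D

Round 1: B 1, D 8, C 4, A 6. Eliminate B.
Round 2: D 8, C 4, A 7. Eliminate C.
Round 3: D 12, A 7. D has a majority.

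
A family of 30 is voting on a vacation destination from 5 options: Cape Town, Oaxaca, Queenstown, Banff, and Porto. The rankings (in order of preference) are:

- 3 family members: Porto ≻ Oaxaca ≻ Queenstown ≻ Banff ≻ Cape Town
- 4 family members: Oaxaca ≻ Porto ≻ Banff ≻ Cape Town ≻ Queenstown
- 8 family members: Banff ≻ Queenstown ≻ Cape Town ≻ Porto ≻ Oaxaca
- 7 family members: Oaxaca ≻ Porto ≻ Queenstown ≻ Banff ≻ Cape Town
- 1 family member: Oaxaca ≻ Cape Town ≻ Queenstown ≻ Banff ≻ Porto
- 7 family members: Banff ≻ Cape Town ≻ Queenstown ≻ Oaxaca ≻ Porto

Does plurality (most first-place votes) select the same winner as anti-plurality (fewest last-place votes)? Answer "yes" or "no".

Plurality — first-place votes: Cape Town 0, Oaxaca 12, Queenstown 0, Banff 15, Porto 3. Winner: Banff.
Anti-plurality — last-place votes: Cape Town 10, Oaxaca 8, Queenstown 4, Banff 0, Porto 8. Winner: Banff.
The two methods agree.

yes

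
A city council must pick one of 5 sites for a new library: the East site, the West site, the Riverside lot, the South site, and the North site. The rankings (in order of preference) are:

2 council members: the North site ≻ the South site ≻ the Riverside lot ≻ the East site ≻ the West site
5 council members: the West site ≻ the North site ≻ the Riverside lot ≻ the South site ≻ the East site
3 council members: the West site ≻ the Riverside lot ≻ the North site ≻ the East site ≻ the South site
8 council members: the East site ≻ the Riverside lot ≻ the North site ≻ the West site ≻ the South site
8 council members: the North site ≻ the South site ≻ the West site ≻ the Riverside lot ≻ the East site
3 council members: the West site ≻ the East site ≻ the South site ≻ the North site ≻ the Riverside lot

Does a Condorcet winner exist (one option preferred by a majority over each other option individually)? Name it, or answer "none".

the North site

the North site vs the East site: 18–11 for the North site.
the North site vs the West site: 18–11 for the North site.
the North site vs the Riverside lot: 18–11 for the North site.
the North site vs the South site: 26–3 for the North site.
the North site beats every other option head-to-head.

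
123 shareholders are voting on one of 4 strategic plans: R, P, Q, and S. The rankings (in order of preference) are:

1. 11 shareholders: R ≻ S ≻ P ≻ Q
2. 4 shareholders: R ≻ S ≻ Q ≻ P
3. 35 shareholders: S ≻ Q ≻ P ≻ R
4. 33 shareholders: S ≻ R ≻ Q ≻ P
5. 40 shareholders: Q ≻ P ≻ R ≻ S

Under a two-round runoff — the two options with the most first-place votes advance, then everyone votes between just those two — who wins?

S

Round 1 first-place votes: R 15, P 0, Q 40, S 68.
S and Q advance.
Runoff: S is preferred to Q by 83 voters; Q by 40.
S wins the runoff.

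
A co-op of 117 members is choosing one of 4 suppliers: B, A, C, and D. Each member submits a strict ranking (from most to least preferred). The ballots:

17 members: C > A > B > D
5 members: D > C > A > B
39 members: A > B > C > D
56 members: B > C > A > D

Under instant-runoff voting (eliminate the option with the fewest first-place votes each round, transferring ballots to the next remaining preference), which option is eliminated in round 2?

Round 1: B 56, A 39, C 17, D 5. Eliminate D.
Round 2: B 56, A 39, C 22. Eliminate C.

C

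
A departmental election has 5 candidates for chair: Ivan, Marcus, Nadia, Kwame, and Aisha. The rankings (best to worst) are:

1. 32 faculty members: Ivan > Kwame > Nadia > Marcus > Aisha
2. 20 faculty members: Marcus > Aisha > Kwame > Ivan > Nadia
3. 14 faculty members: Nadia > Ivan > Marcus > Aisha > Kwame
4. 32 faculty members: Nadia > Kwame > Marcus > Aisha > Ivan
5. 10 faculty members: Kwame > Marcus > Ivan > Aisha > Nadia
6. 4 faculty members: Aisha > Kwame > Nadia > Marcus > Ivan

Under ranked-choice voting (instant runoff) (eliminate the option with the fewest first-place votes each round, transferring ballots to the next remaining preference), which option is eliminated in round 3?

Round 1: Ivan 32, Marcus 20, Nadia 46, Kwame 10, Aisha 4. Eliminate Aisha.
Round 2: Ivan 32, Marcus 20, Nadia 46, Kwame 14. Eliminate Kwame.
Round 3: Ivan 32, Marcus 30, Nadia 50. Eliminate Marcus.

Marcus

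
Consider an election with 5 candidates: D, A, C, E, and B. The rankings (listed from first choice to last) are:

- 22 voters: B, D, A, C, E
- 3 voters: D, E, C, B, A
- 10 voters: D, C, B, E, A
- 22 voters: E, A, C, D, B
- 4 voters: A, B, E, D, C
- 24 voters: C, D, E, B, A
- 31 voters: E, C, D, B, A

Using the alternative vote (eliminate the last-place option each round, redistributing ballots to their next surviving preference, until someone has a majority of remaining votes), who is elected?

Round 1: D 13, A 4, C 24, E 53, B 22. Eliminate A.
Round 2: D 13, C 24, E 53, B 26. Eliminate D.
Round 3: C 34, E 56, B 26. Eliminate B.
Round 4: C 56, E 60. E has a majority.

E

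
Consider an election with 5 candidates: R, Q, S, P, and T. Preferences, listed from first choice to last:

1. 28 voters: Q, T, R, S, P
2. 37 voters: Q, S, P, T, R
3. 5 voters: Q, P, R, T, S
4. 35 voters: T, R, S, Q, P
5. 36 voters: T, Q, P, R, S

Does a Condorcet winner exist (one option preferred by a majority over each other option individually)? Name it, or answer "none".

T vs R: 136–5 for T.
T vs Q: 71–70 for T.
T vs S: 104–37 for T.
T vs P: 99–42 for T.
T beats every other option head-to-head.

T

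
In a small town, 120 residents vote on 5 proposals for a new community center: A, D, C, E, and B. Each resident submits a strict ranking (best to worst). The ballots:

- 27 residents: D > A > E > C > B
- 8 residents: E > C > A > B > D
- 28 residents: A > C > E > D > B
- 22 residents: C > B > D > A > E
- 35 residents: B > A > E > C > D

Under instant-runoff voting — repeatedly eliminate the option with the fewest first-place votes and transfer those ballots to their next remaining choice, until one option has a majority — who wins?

A

Round 1: A 28, D 27, C 22, E 8, B 35. Eliminate E.
Round 2: A 28, D 27, C 30, B 35. Eliminate D.
Round 3: A 55, C 30, B 35. Eliminate C.
Round 4: A 63, B 57. A has a majority.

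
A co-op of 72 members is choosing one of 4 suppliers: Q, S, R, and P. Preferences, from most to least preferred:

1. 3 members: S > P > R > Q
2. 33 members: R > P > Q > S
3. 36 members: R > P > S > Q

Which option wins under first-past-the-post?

R

First-place votes: Q 0, S 3, R 69, P 0.
R has the most first-place votes.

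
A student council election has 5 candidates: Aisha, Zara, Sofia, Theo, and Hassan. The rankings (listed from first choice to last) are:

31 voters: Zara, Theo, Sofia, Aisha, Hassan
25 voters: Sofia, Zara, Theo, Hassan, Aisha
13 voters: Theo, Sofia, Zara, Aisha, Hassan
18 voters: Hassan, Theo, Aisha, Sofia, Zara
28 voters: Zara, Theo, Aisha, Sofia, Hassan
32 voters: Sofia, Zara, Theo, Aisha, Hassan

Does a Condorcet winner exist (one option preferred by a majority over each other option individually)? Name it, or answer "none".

none

Checking pairwise contests:
Zara beats Aisha 129–18.
Sofia beats Zara 88–59.
Theo beats Sofia 90–57.
Zara beats Theo 116–31.
Aisha beats Hassan 104–43.
Every option loses at least one head-to-head, so there is no Condorcet winner.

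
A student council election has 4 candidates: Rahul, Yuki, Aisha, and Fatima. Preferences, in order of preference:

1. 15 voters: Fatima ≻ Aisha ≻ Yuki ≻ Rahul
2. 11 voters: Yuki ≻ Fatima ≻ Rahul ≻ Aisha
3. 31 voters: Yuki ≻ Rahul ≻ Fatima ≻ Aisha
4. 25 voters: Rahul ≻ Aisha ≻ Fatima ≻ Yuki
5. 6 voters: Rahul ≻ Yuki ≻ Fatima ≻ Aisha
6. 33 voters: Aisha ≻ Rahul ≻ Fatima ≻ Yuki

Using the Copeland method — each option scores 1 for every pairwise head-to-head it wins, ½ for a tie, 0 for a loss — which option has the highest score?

Rahul

Rahul: beats Yuki, Aisha, and Fatima → score 3.
Yuki: loses to Rahul, Aisha, and Fatima → score 0.
Aisha: beats Yuki; loses to Rahul and Fatima → score 1.
Fatima: beats Yuki and Aisha; loses to Rahul → score 2.
Rahul has the best pairwise record.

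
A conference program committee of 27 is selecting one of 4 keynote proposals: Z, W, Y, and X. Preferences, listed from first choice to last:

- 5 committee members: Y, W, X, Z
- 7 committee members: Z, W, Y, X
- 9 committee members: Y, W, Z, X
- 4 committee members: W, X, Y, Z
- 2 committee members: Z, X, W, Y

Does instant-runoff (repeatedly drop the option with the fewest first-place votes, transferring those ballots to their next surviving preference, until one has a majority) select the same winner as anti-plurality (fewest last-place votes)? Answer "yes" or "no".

no

Instant-runoff — R1 Z 9, W 4, Y 14, X 0 (Y winner). Winner: Y.
Anti-plurality — last-place votes: Z 9, W 0, Y 2, X 16. Winner: W.
The two methods disagree.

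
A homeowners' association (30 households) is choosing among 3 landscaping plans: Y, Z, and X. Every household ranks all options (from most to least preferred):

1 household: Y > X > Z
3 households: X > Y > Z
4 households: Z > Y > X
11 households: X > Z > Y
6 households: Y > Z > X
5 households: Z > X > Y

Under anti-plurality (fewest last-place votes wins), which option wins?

Z

Last-place votes: Y 16, Z 4, X 10.
Z is ranked last by the fewest voters, so Z wins.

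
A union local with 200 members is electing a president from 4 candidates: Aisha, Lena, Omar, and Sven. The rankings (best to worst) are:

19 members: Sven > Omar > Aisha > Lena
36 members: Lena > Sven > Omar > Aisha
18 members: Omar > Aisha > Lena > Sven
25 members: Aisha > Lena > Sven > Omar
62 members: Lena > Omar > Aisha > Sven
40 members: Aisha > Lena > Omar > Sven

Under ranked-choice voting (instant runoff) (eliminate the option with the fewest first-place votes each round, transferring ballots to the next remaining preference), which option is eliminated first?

Round 1: Aisha 65, Lena 98, Omar 18, Sven 19. Eliminate Omar.

Omar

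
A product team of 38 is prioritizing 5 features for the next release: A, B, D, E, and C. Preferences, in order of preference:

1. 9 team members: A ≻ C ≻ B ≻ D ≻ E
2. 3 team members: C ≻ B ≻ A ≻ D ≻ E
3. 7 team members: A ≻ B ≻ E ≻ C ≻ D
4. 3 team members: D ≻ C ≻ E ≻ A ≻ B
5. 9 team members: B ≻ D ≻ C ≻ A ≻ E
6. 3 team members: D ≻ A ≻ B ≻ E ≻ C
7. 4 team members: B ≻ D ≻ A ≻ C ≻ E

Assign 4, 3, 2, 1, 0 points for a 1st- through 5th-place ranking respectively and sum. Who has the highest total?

B

A: 9·4 + 3·2 + 7·4 + 3·1 + 9·1 + 3·3 + 4·2 = 99
B: 9·2 + 3·3 + 7·3 + 3·0 + 9·4 + 3·2 + 4·4 = 106
D: 9·1 + 3·1 + 7·0 + 3·4 + 9·3 + 3·4 + 4·3 = 75
E: 9·0 + 3·0 + 7·2 + 3·2 + 9·0 + 3·1 + 4·0 = 23
C: 9·3 + 3·4 + 7·1 + 3·3 + 9·2 + 3·0 + 4·1 = 77
B has the highest Borda score (106).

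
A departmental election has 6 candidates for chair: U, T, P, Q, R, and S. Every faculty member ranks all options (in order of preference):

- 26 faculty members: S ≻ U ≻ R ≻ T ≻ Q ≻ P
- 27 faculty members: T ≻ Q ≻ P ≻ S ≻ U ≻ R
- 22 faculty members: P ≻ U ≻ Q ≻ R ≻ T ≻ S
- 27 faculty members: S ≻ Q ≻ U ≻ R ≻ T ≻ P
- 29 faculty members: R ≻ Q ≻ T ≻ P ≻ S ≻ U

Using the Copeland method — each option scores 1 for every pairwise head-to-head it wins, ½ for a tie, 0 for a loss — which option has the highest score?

Q

U: beats T and R; loses to P, Q, and S → score 2.
T: beats P and S; loses to U, Q, and R → score 2.
P: beats U and S; loses to T, Q, and R → score 2.
Q: beats U, T, P, R, and S → score 5.
R: beats T and P; loses to U, Q, and S → score 2.
S: beats U and R; loses to T, P, and Q → score 2.
Q has the best pairwise record.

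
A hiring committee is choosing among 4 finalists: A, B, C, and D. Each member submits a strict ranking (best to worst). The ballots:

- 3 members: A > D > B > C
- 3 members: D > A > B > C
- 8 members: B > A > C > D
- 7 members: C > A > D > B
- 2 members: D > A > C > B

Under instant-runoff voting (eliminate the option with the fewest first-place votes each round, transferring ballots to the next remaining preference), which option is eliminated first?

A

Round 1: A 3, B 8, C 7, D 5. Eliminate A.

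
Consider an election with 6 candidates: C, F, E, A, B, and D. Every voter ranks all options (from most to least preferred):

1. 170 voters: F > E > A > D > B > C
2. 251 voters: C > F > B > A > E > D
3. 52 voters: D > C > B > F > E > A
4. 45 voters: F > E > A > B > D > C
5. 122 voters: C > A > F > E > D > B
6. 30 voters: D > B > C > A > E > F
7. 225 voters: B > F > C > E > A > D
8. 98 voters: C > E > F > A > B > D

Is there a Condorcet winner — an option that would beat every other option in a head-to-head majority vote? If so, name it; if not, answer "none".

C vs F: 553–440 for C.
C vs E: 778–215 for C.
C vs A: 778–215 for C.
C vs B: 523–470 for C.
C vs D: 696–297 for C.
C beats every other option head-to-head.

C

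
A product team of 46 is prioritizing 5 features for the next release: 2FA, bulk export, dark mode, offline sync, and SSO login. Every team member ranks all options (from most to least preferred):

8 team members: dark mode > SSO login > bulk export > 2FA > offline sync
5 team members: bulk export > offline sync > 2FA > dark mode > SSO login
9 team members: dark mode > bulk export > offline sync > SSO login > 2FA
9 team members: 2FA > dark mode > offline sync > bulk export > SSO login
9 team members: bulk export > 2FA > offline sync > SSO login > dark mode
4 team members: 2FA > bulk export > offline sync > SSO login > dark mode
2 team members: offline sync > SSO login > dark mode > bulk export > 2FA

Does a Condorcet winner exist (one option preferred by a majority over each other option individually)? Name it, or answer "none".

none

Checking pairwise contests:
bulk export beats 2FA 33–13.
dark mode beats bulk export 28–18.
2FA beats dark mode 27–19.
2FA beats offline sync 30–16.
2FA beats SSO login 27–19.
Every option loses at least one head-to-head, so there is no Condorcet winner.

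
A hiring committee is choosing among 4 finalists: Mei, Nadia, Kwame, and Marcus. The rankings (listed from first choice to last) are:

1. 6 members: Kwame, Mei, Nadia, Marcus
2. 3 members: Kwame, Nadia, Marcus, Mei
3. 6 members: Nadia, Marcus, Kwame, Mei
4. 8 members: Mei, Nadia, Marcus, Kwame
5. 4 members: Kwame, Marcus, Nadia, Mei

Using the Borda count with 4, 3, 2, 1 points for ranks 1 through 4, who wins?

Mei: 6·3 + 3·1 + 6·1 + 8·4 + 4·1 = 63
Nadia: 6·2 + 3·3 + 6·4 + 8·3 + 4·2 = 77
Kwame: 6·4 + 3·4 + 6·2 + 8·1 + 4·4 = 72
Marcus: 6·1 + 3·2 + 6·3 + 8·2 + 4·3 = 58
Nadia has the highest Borda score (77).

Nadia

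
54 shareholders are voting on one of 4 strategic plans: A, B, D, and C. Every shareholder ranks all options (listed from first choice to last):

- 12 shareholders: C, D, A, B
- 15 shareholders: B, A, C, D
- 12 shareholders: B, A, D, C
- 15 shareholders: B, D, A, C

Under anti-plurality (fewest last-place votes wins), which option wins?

Last-place votes: A 0, B 12, D 15, C 27.
A is ranked last by the fewest voters, so A wins.

A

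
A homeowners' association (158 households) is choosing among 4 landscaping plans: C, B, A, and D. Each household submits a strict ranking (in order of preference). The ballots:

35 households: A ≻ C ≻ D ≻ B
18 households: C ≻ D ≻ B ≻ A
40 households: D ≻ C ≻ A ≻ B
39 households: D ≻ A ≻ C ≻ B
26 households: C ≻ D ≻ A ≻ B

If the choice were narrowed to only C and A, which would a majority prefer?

Voters preferring C to A: 84; preferring A to C: 74.
C wins the head-to-head.

C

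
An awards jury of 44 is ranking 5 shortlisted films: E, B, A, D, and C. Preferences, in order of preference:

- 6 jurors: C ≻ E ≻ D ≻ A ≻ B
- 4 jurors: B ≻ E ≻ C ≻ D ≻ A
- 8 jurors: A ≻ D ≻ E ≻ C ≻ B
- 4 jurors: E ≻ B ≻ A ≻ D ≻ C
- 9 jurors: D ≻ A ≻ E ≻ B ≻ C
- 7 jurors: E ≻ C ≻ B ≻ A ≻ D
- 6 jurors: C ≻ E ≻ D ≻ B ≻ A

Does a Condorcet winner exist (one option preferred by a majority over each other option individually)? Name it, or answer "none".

E

E vs B: 40–4 for E.
E vs A: 27–17 for E.
E vs D: 27–17 for E.
E vs C: 32–12 for E.
E beats every other option head-to-head.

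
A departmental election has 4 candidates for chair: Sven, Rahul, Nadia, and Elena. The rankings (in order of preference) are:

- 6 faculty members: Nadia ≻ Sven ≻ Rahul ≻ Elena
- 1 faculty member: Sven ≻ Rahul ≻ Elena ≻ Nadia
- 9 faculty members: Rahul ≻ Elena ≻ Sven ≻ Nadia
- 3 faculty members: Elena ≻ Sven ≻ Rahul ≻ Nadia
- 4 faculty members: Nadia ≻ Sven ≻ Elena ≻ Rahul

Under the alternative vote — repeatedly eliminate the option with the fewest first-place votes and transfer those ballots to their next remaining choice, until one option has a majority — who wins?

Rahul

Round 1: Sven 1, Rahul 9, Nadia 10, Elena 3. Eliminate Sven.
Round 2: Rahul 10, Nadia 10, Elena 3. Eliminate Elena.
Round 3: Rahul 13, Nadia 10. Rahul has a majority.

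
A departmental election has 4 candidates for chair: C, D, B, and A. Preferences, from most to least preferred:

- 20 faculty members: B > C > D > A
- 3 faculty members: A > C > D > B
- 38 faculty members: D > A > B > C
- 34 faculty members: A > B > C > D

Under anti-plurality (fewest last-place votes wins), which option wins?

Last-place votes: C 38, D 34, B 3, A 20.
B is ranked last by the fewest voters, so B wins.

B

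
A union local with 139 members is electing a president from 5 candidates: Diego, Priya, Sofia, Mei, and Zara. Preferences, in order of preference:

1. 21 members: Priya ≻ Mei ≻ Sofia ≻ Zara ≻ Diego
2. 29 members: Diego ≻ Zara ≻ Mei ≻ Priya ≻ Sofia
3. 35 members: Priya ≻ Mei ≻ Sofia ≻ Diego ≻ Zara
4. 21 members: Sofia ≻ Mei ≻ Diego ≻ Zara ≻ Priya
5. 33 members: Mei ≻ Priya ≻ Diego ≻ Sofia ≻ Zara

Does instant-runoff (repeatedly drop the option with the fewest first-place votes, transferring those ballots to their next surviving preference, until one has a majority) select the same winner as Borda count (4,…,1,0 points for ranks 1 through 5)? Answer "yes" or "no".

Instant-runoff — R1 Diego 29, Priya 56, Sofia 21, Mei 33, Zara 0 (Zara out); R2 Diego 29, Priya 56, Sofia 21, Mei 33 (Sofia out); R3 Diego 29, Priya 56, Mei 54 (Diego out); R4 Priya 56, Mei 83 (Mei winner). Winner: Mei.
Borda — scores: Diego 259, Priya 352, Sofia 229, Mei 421, Zara 129. Winner: Mei.
The two methods agree.

yes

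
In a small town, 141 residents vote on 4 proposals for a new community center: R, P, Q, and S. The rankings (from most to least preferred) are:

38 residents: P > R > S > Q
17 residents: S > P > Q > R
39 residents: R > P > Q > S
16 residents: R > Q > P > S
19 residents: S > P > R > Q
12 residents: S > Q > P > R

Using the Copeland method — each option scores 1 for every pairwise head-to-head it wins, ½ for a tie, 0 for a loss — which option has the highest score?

P

R: beats Q and S; loses to P → score 2.
P: beats R, Q, and S → score 3.
Q: loses to R, P, and S → score 0.
S: beats Q; loses to R and P → score 1.
P has the best pairwise record.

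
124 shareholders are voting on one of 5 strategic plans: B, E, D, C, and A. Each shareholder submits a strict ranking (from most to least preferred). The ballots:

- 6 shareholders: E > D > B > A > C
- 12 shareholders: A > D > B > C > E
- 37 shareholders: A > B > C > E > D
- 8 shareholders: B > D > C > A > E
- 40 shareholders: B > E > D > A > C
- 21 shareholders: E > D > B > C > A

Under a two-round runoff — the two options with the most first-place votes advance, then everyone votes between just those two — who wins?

B

Round 1 first-place votes: B 48, E 27, D 0, C 0, A 49.
A and B advance.
Runoff: A is preferred to B by 49 voters; B by 75.
B wins the runoff.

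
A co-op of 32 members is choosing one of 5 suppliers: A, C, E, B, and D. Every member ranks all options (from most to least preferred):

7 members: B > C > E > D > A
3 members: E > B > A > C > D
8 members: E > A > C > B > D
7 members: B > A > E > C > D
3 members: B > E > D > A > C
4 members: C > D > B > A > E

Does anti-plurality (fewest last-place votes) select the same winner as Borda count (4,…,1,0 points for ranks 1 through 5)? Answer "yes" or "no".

Anti-plurality — last-place votes: A 7, C 3, E 4, B 0, D 18. Winner: B.
Borda — scores: A 58, C 63, E 81, B 93, D 25. Winner: B.
The two methods agree.

yes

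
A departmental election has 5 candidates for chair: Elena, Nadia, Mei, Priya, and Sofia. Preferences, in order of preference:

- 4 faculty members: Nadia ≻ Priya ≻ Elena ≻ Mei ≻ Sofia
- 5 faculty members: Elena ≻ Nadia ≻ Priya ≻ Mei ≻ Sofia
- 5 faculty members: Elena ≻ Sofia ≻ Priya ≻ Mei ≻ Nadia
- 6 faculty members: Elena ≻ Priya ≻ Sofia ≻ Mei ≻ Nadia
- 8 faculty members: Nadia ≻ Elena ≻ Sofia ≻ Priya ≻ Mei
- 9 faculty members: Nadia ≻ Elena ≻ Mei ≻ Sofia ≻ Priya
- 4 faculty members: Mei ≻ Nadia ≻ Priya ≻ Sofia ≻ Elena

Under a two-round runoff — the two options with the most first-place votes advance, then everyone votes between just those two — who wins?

Nadia

Round 1 first-place votes: Elena 16, Nadia 21, Mei 4, Priya 0, Sofia 0.
Nadia and Elena advance.
Runoff: Nadia is preferred to Elena by 25 voters; Elena by 16.
Nadia wins the runoff.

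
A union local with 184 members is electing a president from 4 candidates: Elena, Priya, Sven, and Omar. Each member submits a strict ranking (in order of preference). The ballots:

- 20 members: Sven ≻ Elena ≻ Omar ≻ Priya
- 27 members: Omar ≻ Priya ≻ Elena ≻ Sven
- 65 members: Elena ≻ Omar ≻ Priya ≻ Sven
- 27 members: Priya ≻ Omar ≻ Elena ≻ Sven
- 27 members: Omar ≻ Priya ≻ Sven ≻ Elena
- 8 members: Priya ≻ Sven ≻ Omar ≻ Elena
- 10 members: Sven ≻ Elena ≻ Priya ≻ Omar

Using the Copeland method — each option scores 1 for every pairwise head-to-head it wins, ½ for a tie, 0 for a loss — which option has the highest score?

Elena

Elena: beats Priya, Sven, and Omar → score 3.
Priya: beats Sven; loses to Elena and Omar → score 1.
Sven: loses to Elena, Priya, and Omar → score 0.
Omar: beats Priya and Sven; loses to Elena → score 2.
Elena has the best pairwise record.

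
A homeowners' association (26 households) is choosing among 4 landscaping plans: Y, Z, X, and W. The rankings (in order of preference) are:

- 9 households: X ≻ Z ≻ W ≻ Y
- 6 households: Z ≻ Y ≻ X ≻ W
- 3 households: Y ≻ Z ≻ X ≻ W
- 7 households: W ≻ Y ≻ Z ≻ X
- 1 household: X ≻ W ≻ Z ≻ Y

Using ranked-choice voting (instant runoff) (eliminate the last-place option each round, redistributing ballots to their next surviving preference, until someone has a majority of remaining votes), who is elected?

Z

Round 1: Y 3, Z 6, X 10, W 7. Eliminate Y.
Round 2: Z 9, X 10, W 7. Eliminate W.
Round 3: Z 16, X 10. Z has a majority.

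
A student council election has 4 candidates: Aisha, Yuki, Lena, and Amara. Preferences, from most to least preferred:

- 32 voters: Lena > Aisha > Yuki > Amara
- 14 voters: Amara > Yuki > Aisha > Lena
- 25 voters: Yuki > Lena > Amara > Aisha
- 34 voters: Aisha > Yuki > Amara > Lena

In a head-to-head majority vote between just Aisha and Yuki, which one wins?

Aisha

Voters preferring Aisha to Yuki: 66; preferring Yuki to Aisha: 39.
Aisha wins the head-to-head.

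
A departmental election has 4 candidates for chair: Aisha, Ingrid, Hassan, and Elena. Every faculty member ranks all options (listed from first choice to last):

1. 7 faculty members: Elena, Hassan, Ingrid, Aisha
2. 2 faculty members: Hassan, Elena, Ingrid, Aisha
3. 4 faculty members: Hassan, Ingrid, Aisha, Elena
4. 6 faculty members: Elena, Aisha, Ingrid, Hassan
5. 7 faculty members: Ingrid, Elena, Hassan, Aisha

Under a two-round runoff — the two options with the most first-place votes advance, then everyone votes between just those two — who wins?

Round 1 first-place votes: Aisha 0, Ingrid 7, Hassan 6, Elena 13.
Elena and Ingrid advance.
Runoff: Elena is preferred to Ingrid by 15 voters; Ingrid by 11.
Elena wins the runoff.

Elena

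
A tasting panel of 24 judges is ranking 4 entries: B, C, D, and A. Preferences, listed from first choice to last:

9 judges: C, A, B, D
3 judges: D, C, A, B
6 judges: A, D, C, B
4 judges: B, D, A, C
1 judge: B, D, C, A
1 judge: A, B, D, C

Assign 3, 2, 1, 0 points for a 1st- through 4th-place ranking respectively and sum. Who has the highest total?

B: 9·1 + 3·0 + 6·0 + 4·3 + 1·3 + 1·2 = 26
C: 9·3 + 3·2 + 6·1 + 4·0 + 1·1 + 1·0 = 40
D: 9·0 + 3·3 + 6·2 + 4·2 + 1·2 + 1·1 = 32
A: 9·2 + 3·1 + 6·3 + 4·1 + 1·0 + 1·3 = 46
A has the highest Borda score (46).

A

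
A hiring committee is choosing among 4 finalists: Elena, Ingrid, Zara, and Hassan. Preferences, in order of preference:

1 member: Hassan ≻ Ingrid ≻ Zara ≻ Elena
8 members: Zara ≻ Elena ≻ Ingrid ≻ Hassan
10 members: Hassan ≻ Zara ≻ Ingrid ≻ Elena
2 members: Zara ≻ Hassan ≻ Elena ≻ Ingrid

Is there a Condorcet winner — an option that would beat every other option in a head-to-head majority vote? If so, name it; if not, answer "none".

Hassan vs Elena: 13–8 for Hassan.
Hassan vs Ingrid: 13–8 for Hassan.
Hassan vs Zara: 11–10 for Hassan.
Hassan beats every other option head-to-head.

Hassan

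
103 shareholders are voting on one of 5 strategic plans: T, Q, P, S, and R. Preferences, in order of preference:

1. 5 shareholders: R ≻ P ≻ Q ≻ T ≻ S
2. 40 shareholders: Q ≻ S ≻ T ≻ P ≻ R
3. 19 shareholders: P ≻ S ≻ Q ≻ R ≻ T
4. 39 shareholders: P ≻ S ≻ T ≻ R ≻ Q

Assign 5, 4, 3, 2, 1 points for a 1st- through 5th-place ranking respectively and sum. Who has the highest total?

S

T: 5·2 + 40·3 + 19·1 + 39·3 = 266
Q: 5·3 + 40·5 + 19·3 + 39·1 = 311
P: 5·4 + 40·2 + 19·5 + 39·5 = 390
S: 5·1 + 40·4 + 19·4 + 39·4 = 397
R: 5·5 + 40·1 + 19·2 + 39·2 = 181
S has the highest Borda score (397).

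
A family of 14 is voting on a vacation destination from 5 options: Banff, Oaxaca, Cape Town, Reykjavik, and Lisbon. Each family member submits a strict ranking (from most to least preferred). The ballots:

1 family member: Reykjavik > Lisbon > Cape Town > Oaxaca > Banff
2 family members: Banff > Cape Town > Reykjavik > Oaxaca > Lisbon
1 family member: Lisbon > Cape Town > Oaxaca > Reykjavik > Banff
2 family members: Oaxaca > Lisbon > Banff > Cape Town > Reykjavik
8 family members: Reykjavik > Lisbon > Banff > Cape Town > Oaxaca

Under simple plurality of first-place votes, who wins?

Reykjavik

First-place votes: Banff 2, Oaxaca 2, Cape Town 0, Reykjavik 9, Lisbon 1.
Reykjavik has the most first-place votes.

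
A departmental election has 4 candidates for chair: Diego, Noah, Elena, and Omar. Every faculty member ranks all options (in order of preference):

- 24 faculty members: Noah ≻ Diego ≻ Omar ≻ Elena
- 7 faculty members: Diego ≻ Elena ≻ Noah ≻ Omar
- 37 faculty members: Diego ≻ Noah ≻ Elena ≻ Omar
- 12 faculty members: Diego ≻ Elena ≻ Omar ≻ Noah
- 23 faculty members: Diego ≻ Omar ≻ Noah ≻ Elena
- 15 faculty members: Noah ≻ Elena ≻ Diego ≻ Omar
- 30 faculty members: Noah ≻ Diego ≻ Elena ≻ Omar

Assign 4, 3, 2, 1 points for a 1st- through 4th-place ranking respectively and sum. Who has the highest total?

Diego: 24·3 + 7·4 + 37·4 + 12·4 + 23·4 + 15·2 + 30·3 = 508
Noah: 24·4 + 7·2 + 37·3 + 12·1 + 23·2 + 15·4 + 30·4 = 459
Elena: 24·1 + 7·3 + 37·2 + 12·3 + 23·1 + 15·3 + 30·2 = 283
Omar: 24·2 + 7·1 + 37·1 + 12·2 + 23·3 + 15·1 + 30·1 = 230
Diego has the highest Borda score (508).

Diego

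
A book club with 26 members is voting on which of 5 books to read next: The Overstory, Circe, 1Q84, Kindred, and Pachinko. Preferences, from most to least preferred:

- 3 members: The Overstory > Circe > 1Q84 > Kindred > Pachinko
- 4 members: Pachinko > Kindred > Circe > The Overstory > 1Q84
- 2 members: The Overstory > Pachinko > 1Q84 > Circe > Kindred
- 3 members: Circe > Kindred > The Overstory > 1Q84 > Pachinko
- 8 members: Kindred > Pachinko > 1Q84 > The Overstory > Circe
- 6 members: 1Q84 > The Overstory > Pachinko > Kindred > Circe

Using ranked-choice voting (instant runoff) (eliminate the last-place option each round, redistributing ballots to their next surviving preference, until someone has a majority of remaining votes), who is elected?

Round 1: The Overstory 5, Circe 3, 1Q84 6, Kindred 8, Pachinko 4. Eliminate Circe.
Round 2: The Overstory 5, 1Q84 6, Kindred 11, Pachinko 4. Eliminate Pachinko.
Round 3: The Overstory 5, 1Q84 6, Kindred 15. Kindred has a majority.

Kindred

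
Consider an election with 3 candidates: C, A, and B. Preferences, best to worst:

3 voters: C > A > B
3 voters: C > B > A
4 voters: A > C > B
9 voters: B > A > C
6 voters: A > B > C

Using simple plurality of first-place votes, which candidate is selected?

First-place votes: C 6, A 10, B 9.
A has the most first-place votes.

A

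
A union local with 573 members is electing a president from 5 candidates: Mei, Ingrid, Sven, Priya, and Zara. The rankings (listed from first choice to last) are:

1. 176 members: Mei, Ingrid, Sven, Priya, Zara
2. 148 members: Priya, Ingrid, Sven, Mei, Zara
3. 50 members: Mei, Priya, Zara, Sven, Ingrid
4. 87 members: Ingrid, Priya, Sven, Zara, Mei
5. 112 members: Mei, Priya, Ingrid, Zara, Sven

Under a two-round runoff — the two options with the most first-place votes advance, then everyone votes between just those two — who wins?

Round 1 first-place votes: Mei 338, Ingrid 87, Sven 0, Priya 148, Zara 0.
Mei and Priya advance.
Runoff: Mei is preferred to Priya by 338 voters; Priya by 235.
Mei wins the runoff.

Mei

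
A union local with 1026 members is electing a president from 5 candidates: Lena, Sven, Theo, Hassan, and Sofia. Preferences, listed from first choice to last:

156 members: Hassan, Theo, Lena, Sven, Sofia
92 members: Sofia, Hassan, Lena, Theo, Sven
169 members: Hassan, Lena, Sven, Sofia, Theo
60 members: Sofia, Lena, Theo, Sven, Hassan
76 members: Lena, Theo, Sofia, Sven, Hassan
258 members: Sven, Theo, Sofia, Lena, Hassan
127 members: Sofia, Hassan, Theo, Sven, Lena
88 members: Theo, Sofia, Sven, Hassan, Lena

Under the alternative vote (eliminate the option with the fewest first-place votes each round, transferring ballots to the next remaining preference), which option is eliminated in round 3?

Sven

Round 1: Lena 76, Sven 258, Theo 88, Hassan 325, Sofia 279. Eliminate Lena.
Round 2: Sven 258, Theo 164, Hassan 325, Sofia 279. Eliminate Theo.
Round 3: Sven 258, Hassan 325, Sofia 443. Eliminate Sven.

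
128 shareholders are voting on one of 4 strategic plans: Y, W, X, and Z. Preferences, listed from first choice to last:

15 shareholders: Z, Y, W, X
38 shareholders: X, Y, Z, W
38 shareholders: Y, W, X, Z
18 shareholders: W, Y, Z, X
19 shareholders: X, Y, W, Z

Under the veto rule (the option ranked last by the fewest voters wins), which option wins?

Last-place votes: Y 0, W 38, X 33, Z 57.
Y is ranked last by the fewest voters, so Y wins.

Y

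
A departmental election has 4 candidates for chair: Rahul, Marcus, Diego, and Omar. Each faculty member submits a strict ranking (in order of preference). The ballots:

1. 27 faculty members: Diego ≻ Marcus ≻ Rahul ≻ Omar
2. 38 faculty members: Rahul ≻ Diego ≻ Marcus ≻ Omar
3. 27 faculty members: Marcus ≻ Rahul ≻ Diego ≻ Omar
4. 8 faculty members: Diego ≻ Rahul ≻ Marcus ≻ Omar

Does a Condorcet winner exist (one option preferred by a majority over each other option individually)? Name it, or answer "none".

none

Checking pairwise contests:
Marcus beats Rahul 54–46.
Diego beats Marcus 73–27.
Rahul beats Diego 65–35.
Rahul beats Omar 100–0.
Every option loses at least one head-to-head, so there is no Condorcet winner.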